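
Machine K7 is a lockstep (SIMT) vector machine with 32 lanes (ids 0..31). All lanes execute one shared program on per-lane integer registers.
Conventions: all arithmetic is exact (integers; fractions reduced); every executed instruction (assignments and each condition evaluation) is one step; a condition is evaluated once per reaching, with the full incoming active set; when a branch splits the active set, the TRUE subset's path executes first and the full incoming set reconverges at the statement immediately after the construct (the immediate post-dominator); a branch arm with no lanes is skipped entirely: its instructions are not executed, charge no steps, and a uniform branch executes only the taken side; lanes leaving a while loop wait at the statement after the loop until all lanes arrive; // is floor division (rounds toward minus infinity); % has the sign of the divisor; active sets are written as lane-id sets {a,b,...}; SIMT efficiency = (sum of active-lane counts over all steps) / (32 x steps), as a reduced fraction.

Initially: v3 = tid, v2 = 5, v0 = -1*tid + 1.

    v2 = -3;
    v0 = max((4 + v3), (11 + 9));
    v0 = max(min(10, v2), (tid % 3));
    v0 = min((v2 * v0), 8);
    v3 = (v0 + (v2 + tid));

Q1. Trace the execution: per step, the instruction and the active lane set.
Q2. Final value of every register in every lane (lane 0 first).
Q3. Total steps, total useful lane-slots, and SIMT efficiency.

step 0: v2 <- -3                     {0,1,2,3,4,5,6,7,8,9,10,11,12,13,14,15,16,17,18,19,20,21,22,23,24,25,26,27,28,29,30,31}
step 1: v0 <- max((4 + v3), (11 + 9)) {0,1,2,3,4,5,6,7,8,9,10,11,12,13,14,15,16,17,18,19,20,21,22,23,24,25,26,27,28,29,30,31}
step 2: v0 <- max(min(10, v2), (tid % 3)) {0,1,2,3,4,5,6,7,8,9,10,11,12,13,14,15,16,17,18,19,20,21,22,23,24,25,26,27,28,29,30,31}
step 3: v0 <- min((v2 * v0), 8)      {0,1,2,3,4,5,6,7,8,9,10,11,12,13,14,15,16,17,18,19,20,21,22,23,24,25,26,27,28,29,30,31}
step 4: v3 <- (v0 + (v2 + tid))      {0,1,2,3,4,5,6,7,8,9,10,11,12,13,14,15,16,17,18,19,20,21,22,23,24,25,26,27,28,29,30,31}

Answer: 5 steps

v3: -3,-5,-7,0,-2,-4,3,1,-1,6,4,2,9,7,5,12,10,8,15,13,11,18,16,14,21,19,17,24,22,20,27,25
v2: -3,-3,-3,-3,-3,-3,-3,-3,-3,-3,-3,-3,-3,-3,-3,-3,-3,-3,-3,-3,-3,-3,-3,-3,-3,-3,-3,-3,-3,-3,-3,-3
v0: 0,-3,-6,0,-3,-6,0,-3,-6,0,-3,-6,0,-3,-6,0,-3,-6,0,-3,-6,0,-3,-6,0,-3,-6,0,-3,-6,0,-3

steps = 5; useful = 160; efficiency = 160/160 = 1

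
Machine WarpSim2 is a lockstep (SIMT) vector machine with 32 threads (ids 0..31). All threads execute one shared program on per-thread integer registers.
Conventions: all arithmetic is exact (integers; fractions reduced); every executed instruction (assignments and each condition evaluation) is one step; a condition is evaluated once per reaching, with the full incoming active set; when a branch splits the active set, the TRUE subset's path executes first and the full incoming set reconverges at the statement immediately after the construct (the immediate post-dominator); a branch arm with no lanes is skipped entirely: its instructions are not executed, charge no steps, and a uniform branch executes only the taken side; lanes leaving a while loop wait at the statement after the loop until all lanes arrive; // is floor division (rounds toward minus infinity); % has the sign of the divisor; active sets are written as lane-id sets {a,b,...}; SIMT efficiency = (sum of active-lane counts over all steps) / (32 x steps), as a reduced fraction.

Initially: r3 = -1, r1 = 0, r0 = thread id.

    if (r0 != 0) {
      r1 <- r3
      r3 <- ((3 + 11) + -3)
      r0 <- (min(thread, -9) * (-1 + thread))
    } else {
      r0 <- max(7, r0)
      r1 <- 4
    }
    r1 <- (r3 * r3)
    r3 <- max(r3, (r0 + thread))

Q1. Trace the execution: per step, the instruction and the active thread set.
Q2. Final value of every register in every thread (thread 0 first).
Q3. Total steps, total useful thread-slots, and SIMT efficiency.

step 0: eval (r0 != 0)               {0,1,2,3,4,5,6,7,8,9,10,11,12,13,14,15,16,17,18,19,20,21,22,23,24,25,26,27,28,29,30,31}
step 1: r1 <- r3                     {1,2,3,4,5,6,7,8,9,10,11,12,13,14,15,16,17,18,19,20,21,22,23,24,25,26,27,28,29,30,31}
step 2: r3 <- ((3 + 11) + -3)        {1,2,3,4,5,6,7,8,9,10,11,12,13,14,15,16,17,18,19,20,21,22,23,24,25,26,27,28,29,30,31}
step 3: r0 <- (min(thread, -9) * (-1 + thread)) {1,2,3,4,5,6,7,8,9,10,11,12,13,14,15,16,17,18,19,20,21,22,23,24,25,26,27,28,29,30,31}
step 4: r0 <- max(7, r0)             {0}
step 5: r1 <- 4                      {0}
step 6: r1 <- (r3 * r3)              {0,1,2,3,4,5,6,7,8,9,10,11,12,13,14,15,16,17,18,19,20,21,22,23,24,25,26,27,28,29,30,31}
step 7: r3 <- max(r3, (r0 + thread)) {0,1,2,3,4,5,6,7,8,9,10,11,12,13,14,15,16,17,18,19,20,21,22,23,24,25,26,27,28,29,30,31}

Answer: 8 steps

r3: 7,11,11,11,11,11,11,11,11,11,11,11,11,11,11,11,11,11,11,11,11,11,11,11,11,11,11,11,11,11,11,11
r1: 1,121,121,121,121,121,121,121,121,121,121,121,121,121,121,121,121,121,121,121,121,121,121,121,121,121,121,121,121,121,121,121
r0: 7,0,-9,-18,-27,-36,-45,-54,-63,-72,-81,-90,-99,-108,-117,-126,-135,-144,-153,-162,-171,-180,-189,-198,-207,-216,-225,-234,-243,-252,-261,-270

steps = 8; useful = 191; efficiency = 191/256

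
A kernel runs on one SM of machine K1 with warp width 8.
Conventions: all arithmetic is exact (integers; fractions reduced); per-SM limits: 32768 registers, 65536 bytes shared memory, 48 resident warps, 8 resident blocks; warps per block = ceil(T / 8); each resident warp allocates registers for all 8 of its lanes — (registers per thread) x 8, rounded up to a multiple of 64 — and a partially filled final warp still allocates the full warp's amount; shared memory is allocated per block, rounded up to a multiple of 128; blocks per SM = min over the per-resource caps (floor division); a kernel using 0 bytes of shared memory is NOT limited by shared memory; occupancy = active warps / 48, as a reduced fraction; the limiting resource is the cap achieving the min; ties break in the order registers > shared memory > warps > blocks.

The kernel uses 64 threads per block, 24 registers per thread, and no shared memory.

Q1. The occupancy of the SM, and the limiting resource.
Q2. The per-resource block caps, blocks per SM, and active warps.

Answer: occupancy 1, limited by warps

registers: 21 blocks
shared memory: no limit (kernel uses none)
warps: 6 blocks
blocks: 8 blocks

Answer: 6 blocks, 48 active warps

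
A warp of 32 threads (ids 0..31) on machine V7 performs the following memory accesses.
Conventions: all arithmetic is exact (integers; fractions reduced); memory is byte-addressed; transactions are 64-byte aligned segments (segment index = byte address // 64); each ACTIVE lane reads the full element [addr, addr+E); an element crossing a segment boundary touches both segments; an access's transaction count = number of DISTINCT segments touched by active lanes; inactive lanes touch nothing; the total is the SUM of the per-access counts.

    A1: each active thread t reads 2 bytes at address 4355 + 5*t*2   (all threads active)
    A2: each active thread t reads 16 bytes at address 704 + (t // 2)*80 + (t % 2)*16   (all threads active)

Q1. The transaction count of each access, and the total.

A1: 5 transactions
A2: 20 transactions

Answer: 5,20; total 25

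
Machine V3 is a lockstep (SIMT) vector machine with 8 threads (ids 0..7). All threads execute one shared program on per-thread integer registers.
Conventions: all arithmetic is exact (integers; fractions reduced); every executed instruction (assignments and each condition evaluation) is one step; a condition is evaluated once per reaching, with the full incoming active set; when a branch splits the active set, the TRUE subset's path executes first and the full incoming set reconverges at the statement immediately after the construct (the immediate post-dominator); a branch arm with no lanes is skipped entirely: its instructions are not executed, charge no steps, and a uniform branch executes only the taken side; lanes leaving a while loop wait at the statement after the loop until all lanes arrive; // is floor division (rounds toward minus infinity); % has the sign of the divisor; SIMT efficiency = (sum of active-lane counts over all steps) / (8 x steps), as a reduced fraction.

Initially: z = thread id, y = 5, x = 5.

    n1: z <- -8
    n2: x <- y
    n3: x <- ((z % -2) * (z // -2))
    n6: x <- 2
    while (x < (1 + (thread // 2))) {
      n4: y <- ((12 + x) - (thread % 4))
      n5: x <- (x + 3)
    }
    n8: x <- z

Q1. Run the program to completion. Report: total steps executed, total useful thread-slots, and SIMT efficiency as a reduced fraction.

Answer: 9 steps, 60 useful, 5/6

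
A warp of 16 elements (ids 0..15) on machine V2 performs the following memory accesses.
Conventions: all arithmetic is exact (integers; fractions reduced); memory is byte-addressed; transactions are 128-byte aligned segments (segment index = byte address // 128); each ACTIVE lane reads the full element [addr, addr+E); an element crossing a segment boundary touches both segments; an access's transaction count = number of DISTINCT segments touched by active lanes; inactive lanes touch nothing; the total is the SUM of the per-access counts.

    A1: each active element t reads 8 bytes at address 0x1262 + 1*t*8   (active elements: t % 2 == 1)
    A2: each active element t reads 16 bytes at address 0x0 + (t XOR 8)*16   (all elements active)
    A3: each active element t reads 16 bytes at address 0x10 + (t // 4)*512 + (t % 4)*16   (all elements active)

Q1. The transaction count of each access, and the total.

A1: 2 transactions
A2: 2 transactions
A3: 4 transactions

Answer: 2,2,4; total 8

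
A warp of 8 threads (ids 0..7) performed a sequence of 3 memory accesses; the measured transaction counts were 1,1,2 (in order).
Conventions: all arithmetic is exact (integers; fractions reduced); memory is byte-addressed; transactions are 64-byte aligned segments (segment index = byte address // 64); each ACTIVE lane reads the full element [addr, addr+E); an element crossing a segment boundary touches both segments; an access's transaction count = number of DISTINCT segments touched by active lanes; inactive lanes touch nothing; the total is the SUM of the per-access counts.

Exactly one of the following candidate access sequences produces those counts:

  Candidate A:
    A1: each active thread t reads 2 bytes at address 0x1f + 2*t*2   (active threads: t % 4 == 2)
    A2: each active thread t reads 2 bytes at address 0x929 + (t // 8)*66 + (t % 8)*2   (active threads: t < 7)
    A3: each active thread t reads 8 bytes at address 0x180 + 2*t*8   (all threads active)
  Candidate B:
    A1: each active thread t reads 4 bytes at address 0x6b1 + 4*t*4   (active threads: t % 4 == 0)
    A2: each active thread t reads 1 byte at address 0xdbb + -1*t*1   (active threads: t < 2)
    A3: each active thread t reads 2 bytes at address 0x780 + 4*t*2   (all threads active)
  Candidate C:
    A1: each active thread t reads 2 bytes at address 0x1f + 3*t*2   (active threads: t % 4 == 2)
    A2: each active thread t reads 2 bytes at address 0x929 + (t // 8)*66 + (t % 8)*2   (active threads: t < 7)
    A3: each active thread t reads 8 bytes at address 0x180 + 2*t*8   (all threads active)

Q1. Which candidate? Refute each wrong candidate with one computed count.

B: A1 gives 2 transactions, not 1
C: A1 gives 2 transactions, not 1
A: all counts match (1,1,2)

Answer: A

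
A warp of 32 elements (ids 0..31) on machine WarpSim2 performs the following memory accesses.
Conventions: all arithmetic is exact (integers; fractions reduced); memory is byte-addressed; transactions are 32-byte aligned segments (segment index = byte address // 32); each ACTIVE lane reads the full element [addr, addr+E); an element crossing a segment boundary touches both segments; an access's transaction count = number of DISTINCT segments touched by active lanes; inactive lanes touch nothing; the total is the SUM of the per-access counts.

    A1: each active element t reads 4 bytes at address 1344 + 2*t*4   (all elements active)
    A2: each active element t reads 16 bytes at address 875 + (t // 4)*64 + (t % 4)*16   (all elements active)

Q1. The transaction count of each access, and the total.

A1: 8 transactions
A2: 17 transactions

Answer: 8,17; total 25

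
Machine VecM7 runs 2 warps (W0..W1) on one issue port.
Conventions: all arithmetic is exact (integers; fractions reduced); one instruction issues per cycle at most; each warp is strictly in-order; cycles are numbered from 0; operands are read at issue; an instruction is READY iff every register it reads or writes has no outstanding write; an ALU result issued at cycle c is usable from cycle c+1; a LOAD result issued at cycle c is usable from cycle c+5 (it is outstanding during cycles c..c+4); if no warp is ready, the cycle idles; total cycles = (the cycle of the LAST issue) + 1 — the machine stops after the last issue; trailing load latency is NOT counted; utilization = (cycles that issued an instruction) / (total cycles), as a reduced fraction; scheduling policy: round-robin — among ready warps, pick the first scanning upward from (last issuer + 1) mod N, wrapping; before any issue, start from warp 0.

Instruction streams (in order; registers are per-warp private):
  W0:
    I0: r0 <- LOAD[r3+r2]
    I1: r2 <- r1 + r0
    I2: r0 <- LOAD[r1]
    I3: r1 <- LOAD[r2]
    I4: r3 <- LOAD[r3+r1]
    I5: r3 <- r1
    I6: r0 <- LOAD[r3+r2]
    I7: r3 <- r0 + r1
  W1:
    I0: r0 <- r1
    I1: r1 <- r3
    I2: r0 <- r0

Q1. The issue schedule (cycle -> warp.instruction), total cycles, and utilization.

cycle 0: W0.I0
cycle 1: W1.I0
cycle 2: W1.I1
cycle 3: W1.I2
cycle 4: idle
cycle 5: W0.I1
cycle 6: W0.I2
cycle 7: W0.I3
cycle 8: idle
cycle 9: idle
cycle 10: idle
cycle 11: idle
cycle 12: W0.I4
cycle 13: idle
cycle 14: idle
cycle 15: idle
cycle 16: idle
cycle 17: W0.I5
cycle 18: W0.I6
cycle 19: idle
cycle 20: idle
cycle 21: idle
cycle 22: idle
cycle 23: W0.I7

Answer: 24 cycles, utilization 11/24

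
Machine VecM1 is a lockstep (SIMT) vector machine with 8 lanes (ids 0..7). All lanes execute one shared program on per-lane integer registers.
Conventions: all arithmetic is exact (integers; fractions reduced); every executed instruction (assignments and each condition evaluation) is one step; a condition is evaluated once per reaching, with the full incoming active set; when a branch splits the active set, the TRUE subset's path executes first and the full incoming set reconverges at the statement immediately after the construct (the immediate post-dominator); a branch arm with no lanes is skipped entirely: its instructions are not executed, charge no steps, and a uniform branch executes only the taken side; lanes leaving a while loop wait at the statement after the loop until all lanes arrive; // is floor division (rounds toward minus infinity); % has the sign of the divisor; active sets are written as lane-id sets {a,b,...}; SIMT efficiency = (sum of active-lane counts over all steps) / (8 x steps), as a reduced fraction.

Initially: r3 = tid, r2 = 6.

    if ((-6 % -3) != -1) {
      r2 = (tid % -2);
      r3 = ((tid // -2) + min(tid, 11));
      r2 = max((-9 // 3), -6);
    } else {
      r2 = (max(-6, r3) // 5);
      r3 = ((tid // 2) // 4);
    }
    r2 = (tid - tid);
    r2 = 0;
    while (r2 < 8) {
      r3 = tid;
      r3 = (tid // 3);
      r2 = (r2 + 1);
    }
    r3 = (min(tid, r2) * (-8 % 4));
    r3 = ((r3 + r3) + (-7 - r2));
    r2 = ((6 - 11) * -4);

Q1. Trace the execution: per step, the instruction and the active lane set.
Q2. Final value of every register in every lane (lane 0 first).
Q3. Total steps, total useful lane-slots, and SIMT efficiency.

step 0: eval ((-6 % -3) != -1)       {0,1,2,3,4,5,6,7}
step 1: r2 <- (tid % -2)             {0,1,2,3,4,5,6,7}
step 2: r3 <- ((tid // -2) + min(tid, 11)) {0,1,2,3,4,5,6,7}
step 3: r2 <- max((-9 // 3), -6)     {0,1,2,3,4,5,6,7}
step 4: r2 <- (tid - tid)            {0,1,2,3,4,5,6,7}
step 5: r2 <- 0                      {0,1,2,3,4,5,6,7}
step 6: eval (r2 < 8)                {0,1,2,3,4,5,6,7}
step 7: r3 <- tid                    {0,1,2,3,4,5,6,7}
step 8: r3 <- (tid // 3)             {0,1,2,3,4,5,6,7}
step 9: r2 <- (r2 + 1)               {0,1,2,3,4,5,6,7}
step 10: eval (r2 < 8)                {0,1,2,3,4,5,6,7}
step 11: r3 <- tid                    {0,1,2,3,4,5,6,7}
step 12: r3 <- (tid // 3)             {0,1,2,3,4,5,6,7}
step 13: r2 <- (r2 + 1)               {0,1,2,3,4,5,6,7}
step 14: eval (r2 < 8)                {0,1,2,3,4,5,6,7}
step 15: r3 <- tid                    {0,1,2,3,4,5,6,7}
step 16: r3 <- (tid // 3)             {0,1,2,3,4,5,6,7}
step 17: r2 <- (r2 + 1)               {0,1,2,3,4,5,6,7}
step 18: eval (r2 < 8)                {0,1,2,3,4,5,6,7}
step 19: r3 <- tid                    {0,1,2,3,4,5,6,7}
step 20: r3 <- (tid // 3)             {0,1,2,3,4,5,6,7}
step 21: r2 <- (r2 + 1)               {0,1,2,3,4,5,6,7}
step 22: eval (r2 < 8)                {0,1,2,3,4,5,6,7}
step 23: r3 <- tid                    {0,1,2,3,4,5,6,7}
step 24: r3 <- (tid // 3)             {0,1,2,3,4,5,6,7}
step 25: r2 <- (r2 + 1)               {0,1,2,3,4,5,6,7}
step 26: eval (r2 < 8)                {0,1,2,3,4,5,6,7}
step 27: r3 <- tid                    {0,1,2,3,4,5,6,7}
step 28: r3 <- (tid // 3)             {0,1,2,3,4,5,6,7}
step 29: r2 <- (r2 + 1)               {0,1,2,3,4,5,6,7}
step 30: eval (r2 < 8)                {0,1,2,3,4,5,6,7}
step 31: r3 <- tid                    {0,1,2,3,4,5,6,7}
step 32: r3 <- (tid // 3)             {0,1,2,3,4,5,6,7}
step 33: r2 <- (r2 + 1)               {0,1,2,3,4,5,6,7}
step 34: eval (r2 < 8)                {0,1,2,3,4,5,6,7}
step 35: r3 <- tid                    {0,1,2,3,4,5,6,7}
step 36: r3 <- (tid // 3)             {0,1,2,3,4,5,6,7}
step 37: r2 <- (r2 + 1)               {0,1,2,3,4,5,6,7}
step 38: eval (r2 < 8)                {0,1,2,3,4,5,6,7}
step 39: r3 <- (min(tid, r2) * (-8 % 4)) {0,1,2,3,4,5,6,7}
step 40: r3 <- ((r3 + r3) + (-7 - r2)) {0,1,2,3,4,5,6,7}
step 41: r2 <- ((6 - 11) * -4)        {0,1,2,3,4,5,6,7}

Answer: 42 steps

r3: -15,-15,-15,-15,-15,-15,-15,-15
r2: 20,20,20,20,20,20,20,20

steps = 42; useful = 336; efficiency = 336/336 = 1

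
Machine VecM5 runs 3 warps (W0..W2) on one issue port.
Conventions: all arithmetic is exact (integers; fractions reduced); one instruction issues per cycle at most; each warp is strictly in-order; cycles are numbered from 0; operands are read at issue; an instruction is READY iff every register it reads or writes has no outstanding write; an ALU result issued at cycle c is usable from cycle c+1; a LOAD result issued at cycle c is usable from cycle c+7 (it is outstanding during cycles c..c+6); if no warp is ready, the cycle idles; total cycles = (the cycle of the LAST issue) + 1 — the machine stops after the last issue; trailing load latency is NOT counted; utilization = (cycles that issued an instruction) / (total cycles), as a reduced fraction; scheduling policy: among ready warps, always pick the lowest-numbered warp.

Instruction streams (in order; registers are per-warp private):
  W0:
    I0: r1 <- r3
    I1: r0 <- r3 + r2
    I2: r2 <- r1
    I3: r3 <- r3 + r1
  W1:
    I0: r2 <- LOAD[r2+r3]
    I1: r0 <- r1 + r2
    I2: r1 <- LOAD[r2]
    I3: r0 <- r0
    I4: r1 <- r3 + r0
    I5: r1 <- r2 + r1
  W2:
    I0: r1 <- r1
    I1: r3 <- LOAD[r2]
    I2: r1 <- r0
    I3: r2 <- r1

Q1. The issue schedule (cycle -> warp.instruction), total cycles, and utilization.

cycle 0: W0.I0
cycle 1: W0.I1
cycle 2: W0.I2
cycle 3: W0.I3
cycle 4: W1.I0
cycle 5: W2.I0
cycle 6: W2.I1
cycle 7: W2.I2
cycle 8: W2.I3
cycle 9: idle
cycle 10: idle
cycle 11: W1.I1
cycle 12: W1.I2
cycle 13: W1.I3
cycle 14: idle
cycle 15: idle
cycle 16: idle
cycle 17: idle
cycle 18: idle
cycle 19: W1.I4
cycle 20: W1.I5

Answer: 21 cycles, utilization 2/3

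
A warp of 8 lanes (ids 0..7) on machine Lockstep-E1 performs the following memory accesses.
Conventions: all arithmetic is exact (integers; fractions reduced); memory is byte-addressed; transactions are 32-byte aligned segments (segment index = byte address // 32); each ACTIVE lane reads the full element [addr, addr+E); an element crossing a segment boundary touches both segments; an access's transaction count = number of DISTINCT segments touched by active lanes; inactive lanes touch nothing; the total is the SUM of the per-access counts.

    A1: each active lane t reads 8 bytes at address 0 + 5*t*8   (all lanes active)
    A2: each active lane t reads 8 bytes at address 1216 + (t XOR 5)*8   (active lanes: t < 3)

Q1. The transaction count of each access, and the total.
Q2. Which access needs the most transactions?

A1: 8 transactions
A2: 1 transaction

Answer: 8,1; total 9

Answer: A1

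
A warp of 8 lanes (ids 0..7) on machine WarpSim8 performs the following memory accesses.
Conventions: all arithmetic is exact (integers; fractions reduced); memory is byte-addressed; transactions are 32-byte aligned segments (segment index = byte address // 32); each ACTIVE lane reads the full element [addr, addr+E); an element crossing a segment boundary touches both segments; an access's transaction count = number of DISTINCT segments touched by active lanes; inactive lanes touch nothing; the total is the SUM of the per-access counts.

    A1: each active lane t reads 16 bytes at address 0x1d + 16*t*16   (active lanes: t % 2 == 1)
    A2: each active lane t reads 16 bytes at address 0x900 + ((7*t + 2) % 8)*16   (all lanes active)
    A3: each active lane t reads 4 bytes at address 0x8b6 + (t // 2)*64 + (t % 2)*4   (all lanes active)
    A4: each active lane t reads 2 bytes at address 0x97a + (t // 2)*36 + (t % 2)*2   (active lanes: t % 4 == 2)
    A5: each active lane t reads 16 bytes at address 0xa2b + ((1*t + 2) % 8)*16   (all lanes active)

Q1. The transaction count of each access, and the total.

A1: 8 transactions
A2: 4 transactions
A3: 4 transactions
A4: 2 transactions
A5: 5 transactions

Answer: 8,4,4,2,5; total 23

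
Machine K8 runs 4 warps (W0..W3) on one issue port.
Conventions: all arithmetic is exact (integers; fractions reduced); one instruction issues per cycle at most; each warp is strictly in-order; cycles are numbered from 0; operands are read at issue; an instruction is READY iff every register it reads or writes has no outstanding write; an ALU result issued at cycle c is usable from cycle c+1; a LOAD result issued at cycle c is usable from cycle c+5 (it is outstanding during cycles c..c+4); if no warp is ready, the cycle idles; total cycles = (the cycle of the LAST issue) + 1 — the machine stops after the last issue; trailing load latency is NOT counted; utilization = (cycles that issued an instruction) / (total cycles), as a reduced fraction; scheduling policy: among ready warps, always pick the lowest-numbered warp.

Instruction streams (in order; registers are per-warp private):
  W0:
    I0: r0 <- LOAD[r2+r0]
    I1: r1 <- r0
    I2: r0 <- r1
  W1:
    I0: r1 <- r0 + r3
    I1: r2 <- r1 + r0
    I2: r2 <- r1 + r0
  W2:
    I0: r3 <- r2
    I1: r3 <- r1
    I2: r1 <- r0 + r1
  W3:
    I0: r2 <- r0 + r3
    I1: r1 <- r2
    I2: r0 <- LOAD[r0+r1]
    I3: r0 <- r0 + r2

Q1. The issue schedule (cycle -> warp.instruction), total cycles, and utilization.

cycle 0: W0.I0
cycle 1: W1.I0
cycle 2: W1.I1
cycle 3: W1.I2
cycle 4: W2.I0
cycle 5: W0.I1
cycle 6: W0.I2
cycle 7: W2.I1
cycle 8: W2.I2
cycle 9: W3.I0
cycle 10: W3.I1
cycle 11: W3.I2
cycle 12: idle
cycle 13: idle
cycle 14: idle
cycle 15: idle
cycle 16: W3.I3

Answer: 17 cycles, utilization 13/17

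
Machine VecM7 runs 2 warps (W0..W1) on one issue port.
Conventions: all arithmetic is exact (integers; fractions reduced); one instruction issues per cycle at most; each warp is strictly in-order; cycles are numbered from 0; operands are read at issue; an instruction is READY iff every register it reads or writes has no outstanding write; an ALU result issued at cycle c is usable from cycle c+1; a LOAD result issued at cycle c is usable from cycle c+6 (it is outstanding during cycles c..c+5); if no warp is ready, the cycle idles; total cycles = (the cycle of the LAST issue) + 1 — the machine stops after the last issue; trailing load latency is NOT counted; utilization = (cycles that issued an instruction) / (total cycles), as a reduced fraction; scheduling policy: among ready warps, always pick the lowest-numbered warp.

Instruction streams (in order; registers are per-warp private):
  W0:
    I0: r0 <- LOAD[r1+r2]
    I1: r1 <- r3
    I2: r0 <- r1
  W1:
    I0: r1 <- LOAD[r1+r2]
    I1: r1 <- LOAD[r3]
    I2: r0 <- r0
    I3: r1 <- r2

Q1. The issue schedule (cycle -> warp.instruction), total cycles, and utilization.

cycle 0: W0.I0
cycle 1: W0.I1
cycle 2: W1.I0
cycle 3: idle
cycle 4: idle
cycle 5: idle
cycle 6: W0.I2
cycle 7: idle
cycle 8: W1.I1
cycle 9: W1.I2
cycle 10: idle
cycle 11: idle
cycle 12: idle
cycle 13: idle
cycle 14: W1.I3

Answer: 15 cycles, utilization 7/15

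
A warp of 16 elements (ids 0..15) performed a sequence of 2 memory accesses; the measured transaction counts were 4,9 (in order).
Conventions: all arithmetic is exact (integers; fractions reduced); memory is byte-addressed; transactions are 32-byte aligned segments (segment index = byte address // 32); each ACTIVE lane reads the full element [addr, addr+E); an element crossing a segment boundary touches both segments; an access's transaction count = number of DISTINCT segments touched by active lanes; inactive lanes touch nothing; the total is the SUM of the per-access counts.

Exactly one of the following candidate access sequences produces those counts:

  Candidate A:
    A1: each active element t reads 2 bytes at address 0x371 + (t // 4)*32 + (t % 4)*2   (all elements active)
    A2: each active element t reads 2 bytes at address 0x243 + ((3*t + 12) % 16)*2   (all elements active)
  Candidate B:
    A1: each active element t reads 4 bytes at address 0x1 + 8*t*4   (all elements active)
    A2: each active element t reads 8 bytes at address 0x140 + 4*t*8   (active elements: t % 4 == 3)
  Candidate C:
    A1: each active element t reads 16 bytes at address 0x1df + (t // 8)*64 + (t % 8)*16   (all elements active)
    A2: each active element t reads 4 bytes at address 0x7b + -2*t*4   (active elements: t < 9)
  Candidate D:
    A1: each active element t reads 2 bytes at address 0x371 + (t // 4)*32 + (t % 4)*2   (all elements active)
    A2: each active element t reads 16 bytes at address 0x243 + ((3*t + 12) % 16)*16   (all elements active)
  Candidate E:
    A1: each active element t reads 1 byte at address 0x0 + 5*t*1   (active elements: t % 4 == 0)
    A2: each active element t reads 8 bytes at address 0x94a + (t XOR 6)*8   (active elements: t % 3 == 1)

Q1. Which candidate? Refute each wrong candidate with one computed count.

A: A2 gives 2 transactions, not 9
B: A1 gives 16 transactions, not 4
C: A1 gives 7 transactions, not 4
E: A1 gives 2 transactions, not 4
D: all counts match (4,9)

Answer: D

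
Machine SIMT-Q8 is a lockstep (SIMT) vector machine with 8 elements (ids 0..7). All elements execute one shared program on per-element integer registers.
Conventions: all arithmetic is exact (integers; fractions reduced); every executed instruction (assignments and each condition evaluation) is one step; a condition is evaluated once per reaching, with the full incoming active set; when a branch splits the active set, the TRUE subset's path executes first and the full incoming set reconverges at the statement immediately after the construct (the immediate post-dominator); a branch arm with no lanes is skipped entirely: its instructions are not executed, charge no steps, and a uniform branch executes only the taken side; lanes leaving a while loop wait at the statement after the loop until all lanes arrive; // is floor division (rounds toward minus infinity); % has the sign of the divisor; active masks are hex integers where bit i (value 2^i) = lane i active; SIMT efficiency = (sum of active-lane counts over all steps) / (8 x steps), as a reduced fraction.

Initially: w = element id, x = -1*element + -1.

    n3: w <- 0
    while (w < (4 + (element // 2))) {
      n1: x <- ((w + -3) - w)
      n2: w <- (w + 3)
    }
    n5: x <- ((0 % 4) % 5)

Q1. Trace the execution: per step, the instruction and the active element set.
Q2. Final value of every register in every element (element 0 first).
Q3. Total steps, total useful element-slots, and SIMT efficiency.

step 0: w <- 0                       0xff
step 1: eval (w < (4 + (element // 2))) 0xff
step 2: x <- ((w + -3) - w)          0xff
step 3: w <- (w + 3)                 0xff
step 4: eval (w < (4 + (element // 2))) 0xff
step 5: x <- ((w + -3) - w)          0xff
step 6: w <- (w + 3)                 0xff
step 7: eval (w < (4 + (element // 2))) 0xff
step 8: x <- ((w + -3) - w)          0xc0
step 9: w <- (w + 3)                 0xc0
step 10: eval (w < (4 + (element // 2))) 0xc0
step 11: x <- ((0 % 4) % 5)           0xff

Answer: 12 steps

w: 6,6,6,6,6,6,9,9
x: 0,0,0,0,0,0,0,0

steps = 12; useful = 78; efficiency = 78/96 = 13/16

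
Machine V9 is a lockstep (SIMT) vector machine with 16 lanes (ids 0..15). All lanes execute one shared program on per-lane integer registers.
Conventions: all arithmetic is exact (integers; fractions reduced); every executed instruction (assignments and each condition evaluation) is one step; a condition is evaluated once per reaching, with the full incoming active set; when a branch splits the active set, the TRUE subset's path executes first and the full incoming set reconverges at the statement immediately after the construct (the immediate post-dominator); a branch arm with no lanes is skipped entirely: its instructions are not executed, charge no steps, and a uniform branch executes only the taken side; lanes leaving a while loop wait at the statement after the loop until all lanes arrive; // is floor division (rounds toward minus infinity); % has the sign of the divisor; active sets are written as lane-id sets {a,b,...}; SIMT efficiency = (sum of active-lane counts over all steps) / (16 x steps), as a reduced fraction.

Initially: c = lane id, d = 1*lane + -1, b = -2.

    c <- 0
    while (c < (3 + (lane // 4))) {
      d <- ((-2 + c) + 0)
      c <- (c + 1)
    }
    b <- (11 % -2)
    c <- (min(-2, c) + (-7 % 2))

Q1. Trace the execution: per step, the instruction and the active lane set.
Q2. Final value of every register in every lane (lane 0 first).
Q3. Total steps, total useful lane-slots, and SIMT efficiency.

step 0: c <- 0                       {0,1,2,3,4,5,6,7,8,9,10,11,12,13,14,15}
step 1: eval (c < (3 + (lane // 4))) {0,1,2,3,4,5,6,7,8,9,10,11,12,13,14,15}
step 2: d <- ((-2 + c) + 0)          {0,1,2,3,4,5,6,7,8,9,10,11,12,13,14,15}
step 3: c <- (c + 1)                 {0,1,2,3,4,5,6,7,8,9,10,11,12,13,14,15}
step 4: eval (c < (3 + (lane // 4))) {0,1,2,3,4,5,6,7,8,9,10,11,12,13,14,15}
step 5: d <- ((-2 + c) + 0)          {0,1,2,3,4,5,6,7,8,9,10,11,12,13,14,15}
step 6: c <- (c + 1)                 {0,1,2,3,4,5,6,7,8,9,10,11,12,13,14,15}
step 7: eval (c < (3 + (lane // 4))) {0,1,2,3,4,5,6,7,8,9,10,11,12,13,14,15}
step 8: d <- ((-2 + c) + 0)          {0,1,2,3,4,5,6,7,8,9,10,11,12,13,14,15}
step 9: c <- (c + 1)                 {0,1,2,3,4,5,6,7,8,9,10,11,12,13,14,15}
step 10: eval (c < (3 + (lane // 4))) {0,1,2,3,4,5,6,7,8,9,10,11,12,13,14,15}
step 11: d <- ((-2 + c) + 0)          {4,5,6,7,8,9,10,11,12,13,14,15}
step 12: c <- (c + 1)                 {4,5,6,7,8,9,10,11,12,13,14,15}
step 13: eval (c < (3 + (lane // 4))) {4,5,6,7,8,9,10,11,12,13,14,15}
step 14: d <- ((-2 + c) + 0)          {8,9,10,11,12,13,14,15}
step 15: c <- (c + 1)                 {8,9,10,11,12,13,14,15}
step 16: eval (c < (3 + (lane // 4))) {8,9,10,11,12,13,14,15}
step 17: d <- ((-2 + c) + 0)          {12,13,14,15}
step 18: c <- (c + 1)                 {12,13,14,15}
step 19: eval (c < (3 + (lane // 4))) {12,13,14,15}
step 20: b <- (11 % -2)               {0,1,2,3,4,5,6,7,8,9,10,11,12,13,14,15}
step 21: c <- (min(-2, c) + (-7 % 2)) {0,1,2,3,4,5,6,7,8,9,10,11,12,13,14,15}

Answer: 22 steps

c: -1,-1,-1,-1,-1,-1,-1,-1,-1,-1,-1,-1,-1,-1,-1,-1
d: 0,0,0,0,1,1,1,1,2,2,2,2,3,3,3,3
b: -1,-1,-1,-1,-1,-1,-1,-1,-1,-1,-1,-1,-1,-1,-1,-1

steps = 22; useful = 280; efficiency = 280/352 = 35/44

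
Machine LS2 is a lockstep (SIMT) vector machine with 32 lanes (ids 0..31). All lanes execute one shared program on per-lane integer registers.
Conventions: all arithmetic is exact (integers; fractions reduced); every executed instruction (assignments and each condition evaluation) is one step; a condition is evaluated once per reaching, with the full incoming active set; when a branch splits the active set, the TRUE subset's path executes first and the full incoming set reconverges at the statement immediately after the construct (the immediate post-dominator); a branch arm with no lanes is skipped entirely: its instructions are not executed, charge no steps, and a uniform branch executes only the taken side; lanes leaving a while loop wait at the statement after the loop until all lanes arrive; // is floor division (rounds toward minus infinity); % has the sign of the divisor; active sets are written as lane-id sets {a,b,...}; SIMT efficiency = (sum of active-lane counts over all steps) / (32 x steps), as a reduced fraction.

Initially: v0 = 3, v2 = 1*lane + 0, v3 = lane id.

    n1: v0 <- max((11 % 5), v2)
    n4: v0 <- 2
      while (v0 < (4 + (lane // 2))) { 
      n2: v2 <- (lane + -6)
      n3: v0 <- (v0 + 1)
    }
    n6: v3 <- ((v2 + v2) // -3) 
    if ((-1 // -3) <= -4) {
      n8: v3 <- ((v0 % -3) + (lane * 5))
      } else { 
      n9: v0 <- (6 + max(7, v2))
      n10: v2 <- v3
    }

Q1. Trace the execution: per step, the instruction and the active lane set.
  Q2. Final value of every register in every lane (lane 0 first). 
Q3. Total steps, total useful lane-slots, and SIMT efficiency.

step 0: v0 <- max((11 % 5), v2)      {0,1,2,3,4,5,6,7,8,9,10,11,12,13,14,15,16,17,18,19,20,21,22,23,24,25,26,27,28,29,30,31}
step 1: v0 <- 2                      {0,1,2,3,4,5,6,7,8,9,10,11,12,13,14,15,16,17,18,19,20,21,22,23,24,25,26,27,28,29,30,31}
step 2: eval (v0 < (4 + (lane // 2))) {0,1,2,3,4,5,6,7,8,9,10,11,12,13,14,15,16,17,18,19,20,21,22,23,24,25,26,27,28,29,30,31}
step 3: v2 <- (lane + -6)            {0,1,2,3,4,5,6,7,8,9,10,11,12,13,14,15,16,17,18,19,20,21,22,23,24,25,26,27,28,29,30,31}
step 4: v0 <- (v0 + 1)               {0,1,2,3,4,5,6,7,8,9,10,11,12,13,14,15,16,17,18,19,20,21,22,23,24,25,26,27,28,29,30,31}
step 5: eval (v0 < (4 + (lane // 2))) {0,1,2,3,4,5,6,7,8,9,10,11,12,13,14,15,16,17,18,19,20,21,22,23,24,25,26,27,28,29,30,31}
step 6: v2 <- (lane + -6)            {0,1,2,3,4,5,6,7,8,9,10,11,12,13,14,15,16,17,18,19,20,21,22,23,24,25,26,27,28,29,30,31}
step 7: v0 <- (v0 + 1)               {0,1,2,3,4,5,6,7,8,9,10,11,12,13,14,15,16,17,18,19,20,21,22,23,24,25,26,27,28,29,30,31}
step 8: eval (v0 < (4 + (lane // 2))) {0,1,2,3,4,5,6,7,8,9,10,11,12,13,14,15,16,17,18,19,20,21,22,23,24,25,26,27,28,29,30,31}
step 9: v2 <- (lane + -6)            {2,3,4,5,6,7,8,9,10,11,12,13,14,15,16,17,18,19,20,21,22,23,24,25,26,27,28,29,30,31}
step 10: v0 <- (v0 + 1)               {2,3,4,5,6,7,8,9,10,11,12,13,14,15,16,17,18,19,20,21,22,23,24,25,26,27,28,29,30,31}
step 11: eval (v0 < (4 + (lane // 2))) {2,3,4,5,6,7,8,9,10,11,12,13,14,15,16,17,18,19,20,21,22,23,24,25,26,27,28,29,30,31}
step 12: v2 <- (lane + -6)            {4,5,6,7,8,9,10,11,12,13,14,15,16,17,18,19,20,21,22,23,24,25,26,27,28,29,30,31}
step 13: v0 <- (v0 + 1)               {4,5,6,7,8,9,10,11,12,13,14,15,16,17,18,19,20,21,22,23,24,25,26,27,28,29,30,31}
step 14: eval (v0 < (4 + (lane // 2))) {4,5,6,7,8,9,10,11,12,13,14,15,16,17,18,19,20,21,22,23,24,25,26,27,28,29,30,31}
step 15: v2 <- (lane + -6)            {6,7,8,9,10,11,12,13,14,15,16,17,18,19,20,21,22,23,24,25,26,27,28,29,30,31}
step 16: v0 <- (v0 + 1)               {6,7,8,9,10,11,12,13,14,15,16,17,18,19,20,21,22,23,24,25,26,27,28,29,30,31}
step 17: eval (v0 < (4 + (lane // 2))) {6,7,8,9,10,11,12,13,14,15,16,17,18,19,20,21,22,23,24,25,26,27,28,29,30,31}
step 18: v2 <- (lane + -6)            {8,9,10,11,12,13,14,15,16,17,18,19,20,21,22,23,24,25,26,27,28,29,30,31}
step 19: v0 <- (v0 + 1)               {8,9,10,11,12,13,14,15,16,17,18,19,20,21,22,23,24,25,26,27,28,29,30,31}
step 20: eval (v0 < (4 + (lane // 2))) {8,9,10,11,12,13,14,15,16,17,18,19,20,21,22,23,24,25,26,27,28,29,30,31}
step 21: v2 <- (lane + -6)            {10,11,12,13,14,15,16,17,18,19,20,21,22,23,24,25,26,27,28,29,30,31}
step 22: v0 <- (v0 + 1)               {10,11,12,13,14,15,16,17,18,19,20,21,22,23,24,25,26,27,28,29,30,31}
step 23: eval (v0 < (4 + (lane // 2))) {10,11,12,13,14,15,16,17,18,19,20,21,22,23,24,25,26,27,28,29,30,31}
step 24: v2 <- (lane + -6)            {12,13,14,15,16,17,18,19,20,21,22,23,24,25,26,27,28,29,30,31}
step 25: v0 <- (v0 + 1)               {12,13,14,15,16,17,18,19,20,21,22,23,24,25,26,27,28,29,30,31}
step 26: eval (v0 < (4 + (lane // 2))) {12,13,14,15,16,17,18,19,20,21,22,23,24,25,26,27,28,29,30,31}
step 27: v2 <- (lane + -6)            {14,15,16,17,18,19,20,21,22,23,24,25,26,27,28,29,30,31}
step 28: v0 <- (v0 + 1)               {14,15,16,17,18,19,20,21,22,23,24,25,26,27,28,29,30,31}
step 29: eval (v0 < (4 + (lane // 2))) {14,15,16,17,18,19,20,21,22,23,24,25,26,27,28,29,30,31}
step 30: v2 <- (lane + -6)            {16,17,18,19,20,21,22,23,24,25,26,27,28,29,30,31}
step 31: v0 <- (v0 + 1)               {16,17,18,19,20,21,22,23,24,25,26,27,28,29,30,31}
step 32: eval (v0 < (4 + (lane // 2))) {16,17,18,19,20,21,22,23,24,25,26,27,28,29,30,31}
step 33: v2 <- (lane + -6)            {18,19,20,21,22,23,24,25,26,27,28,29,30,31}
step 34: v0 <- (v0 + 1)               {18,19,20,21,22,23,24,25,26,27,28,29,30,31}
step 35: eval (v0 < (4 + (lane // 2))) {18,19,20,21,22,23,24,25,26,27,28,29,30,31}
step 36: v2 <- (lane + -6)            {20,21,22,23,24,25,26,27,28,29,30,31}
step 37: v0 <- (v0 + 1)               {20,21,22,23,24,25,26,27,28,29,30,31}
step 38: eval (v0 < (4 + (lane // 2))) {20,21,22,23,24,25,26,27,28,29,30,31}
step 39: v2 <- (lane + -6)            {22,23,24,25,26,27,28,29,30,31}
step 40: v0 <- (v0 + 1)               {22,23,24,25,26,27,28,29,30,31}
step 41: eval (v0 < (4 + (lane // 2))) {22,23,24,25,26,27,28,29,30,31}
step 42: v2 <- (lane + -6)            {24,25,26,27,28,29,30,31}
step 43: v0 <- (v0 + 1)               {24,25,26,27,28,29,30,31}
step 44: eval (v0 < (4 + (lane // 2))) {24,25,26,27,28,29,30,31}
step 45: v2 <- (lane + -6)            {26,27,28,29,30,31}
step 46: v0 <- (v0 + 1)               {26,27,28,29,30,31}
step 47: eval (v0 < (4 + (lane // 2))) {26,27,28,29,30,31}
step 48: v2 <- (lane + -6)            {28,29,30,31}
step 49: v0 <- (v0 + 1)               {28,29,30,31}
step 50: eval (v0 < (4 + (lane // 2))) {28,29,30,31}
step 51: v2 <- (lane + -6)            {30,31}
step 52: v0 <- (v0 + 1)               {30,31}
step 53: eval (v0 < (4 + (lane // 2))) {30,31}
step 54: v3 <- ((v2 + v2) // -3)      {0,1,2,3,4,5,6,7,8,9,10,11,12,13,14,15,16,17,18,19,20,21,22,23,24,25,26,27,28,29,30,31}
step 55: eval ((-1 // -3) <= -4)      {0,1,2,3,4,5,6,7,8,9,10,11,12,13,14,15,16,17,18,19,20,21,22,23,24,25,26,27,28,29,30,31}
step 56: v0 <- (6 + max(7, v2))       {0,1,2,3,4,5,6,7,8,9,10,11,12,13,14,15,16,17,18,19,20,21,22,23,24,25,26,27,28,29,30,31}
step 57: v2 <- v3                     {0,1,2,3,4,5,6,7,8,9,10,11,12,13,14,15,16,17,18,19,20,21,22,23,24,25,26,27,28,29,30,31}

Answer: 58 steps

v0: 13,13,13,13,13,13,13,13,13,13,13,13,13,13,14,15,16,17,18,19,20,21,22,23,24,25,26,27,28,29,30,31
v2: 4,3,2,2,1,0,0,-1,-2,-2,-3,-4,-4,-5,-6,-6,-7,-8,-8,-9,-10,-10,-11,-12,-12,-13,-14,-14,-15,-16,-16,-17
v3: 4,3,2,2,1,0,0,-1,-2,-2,-3,-4,-4,-5,-6,-6,-7,-8,-8,-9,-10,-10,-11,-12,-12,-13,-14,-14,-15,-16,-16,-17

steps = 58; useful = 1136; efficiency = 1136/1856 = 71/116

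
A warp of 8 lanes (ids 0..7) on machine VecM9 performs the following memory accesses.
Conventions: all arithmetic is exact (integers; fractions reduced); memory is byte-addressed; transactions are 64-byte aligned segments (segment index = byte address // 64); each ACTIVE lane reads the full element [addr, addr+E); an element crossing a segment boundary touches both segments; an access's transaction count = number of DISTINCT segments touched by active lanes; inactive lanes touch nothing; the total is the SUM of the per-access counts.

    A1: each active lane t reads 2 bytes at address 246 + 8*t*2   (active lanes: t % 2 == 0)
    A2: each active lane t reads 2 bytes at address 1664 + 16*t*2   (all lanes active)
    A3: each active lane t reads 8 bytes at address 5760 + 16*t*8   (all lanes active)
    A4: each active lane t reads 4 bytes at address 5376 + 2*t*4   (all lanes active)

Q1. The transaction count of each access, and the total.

A1: 3 transactions
A2: 4 transactions
A3: 8 transactions
A4: 1 transaction

Answer: 3,4,8,1; total 16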